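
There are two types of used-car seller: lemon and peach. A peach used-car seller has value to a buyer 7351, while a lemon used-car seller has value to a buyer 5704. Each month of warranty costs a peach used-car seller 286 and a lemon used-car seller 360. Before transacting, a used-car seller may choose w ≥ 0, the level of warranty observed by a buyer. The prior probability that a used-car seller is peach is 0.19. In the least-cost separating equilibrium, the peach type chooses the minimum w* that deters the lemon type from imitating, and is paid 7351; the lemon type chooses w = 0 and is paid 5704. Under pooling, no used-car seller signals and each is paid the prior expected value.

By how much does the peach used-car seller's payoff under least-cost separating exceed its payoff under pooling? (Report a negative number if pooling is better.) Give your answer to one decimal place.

25.6

Least-cost separating signal: w* solves 5704 = 7351 − 360·w*, so w* = (7351 − 5704)/360 = 4.575.
Peach type's separating payoff: 7351 − 286 × w* = 7351 − 286 × (7351 − 5704)/360 = 7351 − 471042/360 = 6042.55.
Pooling payoff: 0.19 × 7351 + 0.81 × 5704 = 6016.93.
Difference: 6042.55 − 6016.93 = 25.62, i.e. 25.6 to one decimal place.
The peach type prefers to separate.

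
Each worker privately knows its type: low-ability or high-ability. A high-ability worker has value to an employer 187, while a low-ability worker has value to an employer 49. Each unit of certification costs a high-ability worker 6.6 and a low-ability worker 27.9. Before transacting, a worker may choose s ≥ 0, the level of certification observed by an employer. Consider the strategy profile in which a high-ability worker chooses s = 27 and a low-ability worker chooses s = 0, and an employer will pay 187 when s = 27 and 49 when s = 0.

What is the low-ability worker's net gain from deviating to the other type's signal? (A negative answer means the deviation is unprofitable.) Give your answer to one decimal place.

Playing s = 0 the low-ability worker receives 49.
Deviating to s = 27 brings payment 187 at cost 27.9 × 27 = 753.3, netting -566.3.
Gain from deviating: -566.3 − 49 = -615.3.
The gain is negative, so the low-ability type's incentive-compatibility constraint is satisfied.

-615.3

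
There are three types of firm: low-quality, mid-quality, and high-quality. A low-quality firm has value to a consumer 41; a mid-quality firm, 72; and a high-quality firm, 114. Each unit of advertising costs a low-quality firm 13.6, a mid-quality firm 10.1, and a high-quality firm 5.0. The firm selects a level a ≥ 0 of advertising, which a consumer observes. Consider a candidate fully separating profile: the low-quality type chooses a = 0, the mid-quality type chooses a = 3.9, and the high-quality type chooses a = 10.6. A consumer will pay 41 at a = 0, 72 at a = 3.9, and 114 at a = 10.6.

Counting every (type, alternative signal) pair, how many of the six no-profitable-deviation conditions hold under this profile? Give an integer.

Mid-quality (own payoff 72 − 10.1×3.9 = 32.61): to a=0 gives 41 → profitable ✗; to a=10.6 gives 114 − 10.1×10.6 = 6.94 → no gain ✓.
High-quality (own payoff 114 − 5.0×10.6 = 61): to a=0 gives 41 → no gain ✓; to a=3.9 gives 72 − 5.0×3.9 = 52.5 → no gain ✓.
Low-quality (own payoff 41): to a=3.9 gives 72 − 13.6×3.9 = 18.96 → no gain ✓; to a=10.6 gives 114 − 13.6×10.6 = -30.16 → no gain ✓.
5 of the 6 constraints hold; not an equilibrium.

5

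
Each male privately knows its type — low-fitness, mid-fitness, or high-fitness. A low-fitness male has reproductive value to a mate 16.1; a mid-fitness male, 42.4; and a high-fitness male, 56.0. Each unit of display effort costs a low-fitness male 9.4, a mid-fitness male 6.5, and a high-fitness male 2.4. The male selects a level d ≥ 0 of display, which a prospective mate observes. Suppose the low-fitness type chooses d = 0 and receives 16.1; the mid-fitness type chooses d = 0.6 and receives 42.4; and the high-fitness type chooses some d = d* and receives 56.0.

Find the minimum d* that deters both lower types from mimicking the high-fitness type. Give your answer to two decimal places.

Low-fitness type (on-path payoff 16.1) won't mimic when 16.1 ≥ 56.0 − 9.4·d*, i.e. d* ≥ 4.24.
Mid-fitness type (on-path payoff 42.4 − 6.5×0.6 = 38.5) won't mimic when 38.5 ≥ 56.0 − 6.5·d*, i.e. d* ≥ 2.69.
Both must hold, so d* = max(4.24, 2.69) = 4.24. The low-fitness type's constraint binds.

4.24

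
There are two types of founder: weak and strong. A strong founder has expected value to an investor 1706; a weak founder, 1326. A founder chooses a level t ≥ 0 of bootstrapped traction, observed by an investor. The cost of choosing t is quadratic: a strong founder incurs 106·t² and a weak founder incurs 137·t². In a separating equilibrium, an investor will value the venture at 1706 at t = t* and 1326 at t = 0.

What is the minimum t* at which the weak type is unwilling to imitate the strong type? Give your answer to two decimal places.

1.67

The weak type at t = 0 receives 1326; imitating at t* yields 1706 − 137·t*².
Indifference: 1326 = 1706 − 137·t*², so t*² = (1706 − 1326) / 137 ≈ 2.7737.
t* = √2.7737 ≈ 1.67.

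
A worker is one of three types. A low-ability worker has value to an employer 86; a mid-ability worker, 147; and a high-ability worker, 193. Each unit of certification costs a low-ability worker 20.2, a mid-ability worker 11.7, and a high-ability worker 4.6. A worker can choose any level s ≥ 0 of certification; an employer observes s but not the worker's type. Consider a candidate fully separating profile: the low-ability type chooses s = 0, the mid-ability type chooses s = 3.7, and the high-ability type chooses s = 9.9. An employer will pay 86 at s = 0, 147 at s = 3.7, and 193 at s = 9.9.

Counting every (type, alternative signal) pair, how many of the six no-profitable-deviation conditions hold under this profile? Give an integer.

6

High-ability (own payoff 193 − 4.6×9.9 = 147.46): to s=0 gives 86 → no gain ✓; to s=3.7 gives 147 − 4.6×3.7 = 129.98 → no gain ✓.
Low-ability (own payoff 86): to s=3.7 gives 147 − 20.2×3.7 = 72.26 → no gain ✓; to s=9.9 gives 193 − 20.2×9.9 = -6.98 → no gain ✓.
Mid-ability (own payoff 147 − 11.7×3.7 = 103.71): to s=0 gives 86 → no gain ✓; to s=9.9 gives 193 − 11.7×9.9 = 77.17 → no gain ✓.
6 of the 6 constraints hold; this profile is a separating equilibrium.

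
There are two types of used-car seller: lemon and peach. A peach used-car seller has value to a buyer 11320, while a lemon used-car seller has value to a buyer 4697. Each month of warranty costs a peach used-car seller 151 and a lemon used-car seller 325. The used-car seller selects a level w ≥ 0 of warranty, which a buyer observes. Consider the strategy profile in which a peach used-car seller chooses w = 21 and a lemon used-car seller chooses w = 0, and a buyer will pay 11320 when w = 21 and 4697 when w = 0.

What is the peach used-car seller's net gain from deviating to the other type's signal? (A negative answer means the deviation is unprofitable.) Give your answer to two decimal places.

-3452.00

Playing w = 21 the peach used-car seller receives 11320 − 151 × 21 = 8149.
Deviating to w = 0 yields 4697 instead.
Gain from deviating: 4697 − 8149 = -3452.00.
The gain is negative, so the peach type's incentive-compatibility constraint is satisfied.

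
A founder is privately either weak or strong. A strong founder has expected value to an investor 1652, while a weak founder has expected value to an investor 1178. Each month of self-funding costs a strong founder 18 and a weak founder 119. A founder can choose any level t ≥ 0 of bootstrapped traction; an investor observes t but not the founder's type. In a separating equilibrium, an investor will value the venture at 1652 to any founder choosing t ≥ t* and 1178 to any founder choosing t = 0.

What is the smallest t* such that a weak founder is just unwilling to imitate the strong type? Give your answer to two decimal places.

3.98

A weak founder choosing t = 0 receives 1178.
Imitating at t* instead would pay 1652 at cost 119·t*, netting 1652 − 119·t*.
Indifference: 1178 = 1652 − 119·t*, so t* = (1652 − 1178) / 119 ≈ 3.98.
This is the weak type's binding incentive-compatibility constraint; any t ≥ 3.98 sustains separation on that side.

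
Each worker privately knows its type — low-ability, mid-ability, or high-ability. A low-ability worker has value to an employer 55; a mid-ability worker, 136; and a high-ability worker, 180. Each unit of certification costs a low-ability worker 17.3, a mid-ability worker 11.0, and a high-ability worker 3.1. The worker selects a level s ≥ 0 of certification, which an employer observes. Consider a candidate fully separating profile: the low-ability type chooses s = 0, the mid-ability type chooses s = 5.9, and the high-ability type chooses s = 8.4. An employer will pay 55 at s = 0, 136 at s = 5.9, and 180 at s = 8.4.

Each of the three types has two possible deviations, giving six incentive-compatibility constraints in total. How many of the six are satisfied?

5

Low-ability (own payoff 55): to s=5.9 gives 136 − 17.3×5.9 = 33.93 → no gain ✓; to s=8.4 gives 180 − 17.3×8.4 = 34.68 → no gain ✓.
High-ability (own payoff 180 − 3.1×8.4 = 153.96): to s=0 gives 55 → no gain ✓; to s=5.9 gives 136 − 3.1×5.9 = 117.71 → no gain ✓.
Mid-ability (own payoff 136 − 11.0×5.9 = 71.1): to s=0 gives 55 → no gain ✓; to s=8.4 gives 180 − 11.0×8.4 = 87.6 → profitable ✗.
5 of the 6 constraints hold; not an equilibrium.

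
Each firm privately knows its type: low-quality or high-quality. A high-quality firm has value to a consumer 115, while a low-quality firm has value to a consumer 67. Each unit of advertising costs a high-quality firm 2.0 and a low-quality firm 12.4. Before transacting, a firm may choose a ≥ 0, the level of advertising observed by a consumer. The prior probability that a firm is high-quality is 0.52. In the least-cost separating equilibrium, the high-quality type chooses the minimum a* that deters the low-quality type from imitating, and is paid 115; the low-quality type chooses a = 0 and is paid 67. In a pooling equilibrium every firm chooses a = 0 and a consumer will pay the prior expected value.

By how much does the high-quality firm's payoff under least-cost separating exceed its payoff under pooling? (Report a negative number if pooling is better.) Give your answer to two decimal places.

15.30

Least-cost separating signal: a* solves 67 = 115 − 12.4·a*, so a* = (115 − 67)/12.4 ≈ 3.8710.
High-quality type's separating payoff: 115 − 2.0 × a* = 115 − 2.0 × (115 − 67)/12.4 = 115 − 96/12.4 ≈ 107.2581.
Pooling payoff: 0.52 × 115 + 0.48 × 67 = 91.96.
Difference: 107.2581 − 91.96 = 15.2981, i.e. 15.30 to two decimal places.
The high-quality type prefers to separate.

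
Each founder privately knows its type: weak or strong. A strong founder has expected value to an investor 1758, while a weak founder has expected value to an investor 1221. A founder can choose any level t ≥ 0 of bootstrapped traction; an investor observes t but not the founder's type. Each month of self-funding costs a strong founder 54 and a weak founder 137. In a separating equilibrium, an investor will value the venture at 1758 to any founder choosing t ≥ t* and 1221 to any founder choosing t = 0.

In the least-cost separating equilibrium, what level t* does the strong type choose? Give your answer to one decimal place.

A weak founder choosing t = 0 receives 1221.
Imitating at t* instead would pay 1758 at cost 137·t*, netting 1758 − 137·t*.
Indifference: 1221 = 1758 − 137·t*, so t* = (1758 − 1221) / 137 ≈ 3.9.
At t* the weak type's incentive constraint just binds; the strong type strictly prefers t* since its per-unit cost is lower.

3.9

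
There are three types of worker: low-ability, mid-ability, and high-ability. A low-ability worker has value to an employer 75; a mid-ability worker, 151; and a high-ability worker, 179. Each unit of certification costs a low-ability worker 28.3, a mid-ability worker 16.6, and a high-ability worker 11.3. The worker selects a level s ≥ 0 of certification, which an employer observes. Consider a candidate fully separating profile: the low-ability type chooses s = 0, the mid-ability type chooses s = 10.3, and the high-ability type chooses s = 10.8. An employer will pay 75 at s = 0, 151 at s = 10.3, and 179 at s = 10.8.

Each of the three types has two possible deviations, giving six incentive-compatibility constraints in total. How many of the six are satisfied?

Low-ability (own payoff 75): to s=10.3 gives 151 − 28.3×10.3 = -140.49 → no gain ✓; to s=10.8 gives 179 − 28.3×10.8 = -126.64 → no gain ✓.
Mid-ability (own payoff 151 − 16.6×10.3 = -19.98): to s=0 gives 75 → profitable ✗; to s=10.8 gives 179 − 16.6×10.8 = -0.28 → profitable ✗.
High-ability (own payoff 179 − 11.3×10.8 = 56.96): to s=0 gives 75 → profitable ✗; to s=10.3 gives 151 − 11.3×10.3 = 34.61 → no gain ✓.
3 of the 6 constraints hold; not an equilibrium.

3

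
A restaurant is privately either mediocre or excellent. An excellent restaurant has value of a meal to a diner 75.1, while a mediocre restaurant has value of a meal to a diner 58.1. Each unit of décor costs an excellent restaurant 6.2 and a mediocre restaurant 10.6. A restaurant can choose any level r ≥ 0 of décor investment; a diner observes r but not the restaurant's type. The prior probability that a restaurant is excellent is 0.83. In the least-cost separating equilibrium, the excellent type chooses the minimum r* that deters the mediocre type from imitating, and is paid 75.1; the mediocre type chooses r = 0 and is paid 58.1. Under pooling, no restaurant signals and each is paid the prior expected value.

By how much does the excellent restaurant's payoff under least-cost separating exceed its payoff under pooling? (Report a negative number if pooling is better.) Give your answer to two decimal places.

Least-cost separating signal: r* solves 58.1 = 75.1 − 10.6·r*, so r* = (75.1 − 58.1)/10.6 ≈ 1.6038.
Excellent type's separating payoff: 75.1 − 6.2 × r* = 75.1 − 6.2 × (75.1 − 58.1)/10.6 = 75.1 − 105.4/10.6 ≈ 65.1566.
Pooling payoff: 0.83 × 75.1 + 0.17 × 58.1 = 72.21.
Difference: 65.1566 − 72.21 = -7.0534, i.e. -7.05 to two decimal places.
The excellent type would prefer the pooling outcome.

-7.05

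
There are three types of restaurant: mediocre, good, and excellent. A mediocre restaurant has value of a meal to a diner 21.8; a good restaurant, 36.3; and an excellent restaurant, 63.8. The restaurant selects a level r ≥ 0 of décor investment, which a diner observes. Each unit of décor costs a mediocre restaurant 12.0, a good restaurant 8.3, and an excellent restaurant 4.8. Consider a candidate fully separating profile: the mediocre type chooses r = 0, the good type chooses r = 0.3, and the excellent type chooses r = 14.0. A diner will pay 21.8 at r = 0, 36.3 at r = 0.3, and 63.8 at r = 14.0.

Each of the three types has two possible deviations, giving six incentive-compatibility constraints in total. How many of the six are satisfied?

3

Excellent (own payoff 63.8 − 4.8×14.0 = -3.4): to r=0 gives 21.8 → profitable ✗; to r=0.3 gives 36.3 − 4.8×0.3 = 34.86 → profitable ✗.
Mediocre (own payoff 21.8): to r=0.3 gives 36.3 − 12.0×0.3 = 32.7 → profitable ✗; to r=14.0 gives 63.8 − 12.0×14.0 = -104.2 → no gain ✓.
Good (own payoff 36.3 − 8.3×0.3 = 33.81): to r=0 gives 21.8 → no gain ✓; to r=14.0 gives 63.8 − 8.3×14.0 = -52.4 → no gain ✓.
3 of the 6 constraints hold; not an equilibrium.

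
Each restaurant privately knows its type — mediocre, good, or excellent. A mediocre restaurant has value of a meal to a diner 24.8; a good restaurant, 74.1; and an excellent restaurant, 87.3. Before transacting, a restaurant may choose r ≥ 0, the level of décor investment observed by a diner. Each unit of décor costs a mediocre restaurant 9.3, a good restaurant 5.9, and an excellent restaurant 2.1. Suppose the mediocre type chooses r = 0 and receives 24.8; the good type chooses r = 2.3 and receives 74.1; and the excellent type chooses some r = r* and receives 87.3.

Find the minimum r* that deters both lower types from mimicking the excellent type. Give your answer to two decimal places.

6.72

Good type (on-path payoff 74.1 − 5.9×2.3 = 60.53) won't mimic when 60.53 ≥ 87.3 − 5.9·r*, i.e. r* ≥ 4.54.
Mediocre type (on-path payoff 24.8) won't mimic when 24.8 ≥ 87.3 − 9.3·r*, i.e. r* ≥ 6.72.
Both must hold, so r* = max(6.72, 4.54) = 6.72. The mediocre type's constraint binds.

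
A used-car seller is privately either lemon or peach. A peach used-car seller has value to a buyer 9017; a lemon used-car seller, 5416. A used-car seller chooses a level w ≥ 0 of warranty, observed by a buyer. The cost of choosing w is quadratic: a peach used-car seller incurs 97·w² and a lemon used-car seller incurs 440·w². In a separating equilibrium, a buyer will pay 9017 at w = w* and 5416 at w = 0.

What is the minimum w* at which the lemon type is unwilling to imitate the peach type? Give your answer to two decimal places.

2.86

The lemon type at w = 0 receives 5416; imitating at w* yields 9017 − 440·w*².
Indifference: 5416 = 9017 − 440·w*², so w*² = (9017 − 5416) / 440 ≈ 8.1841.
w* = √8.1841 ≈ 2.86.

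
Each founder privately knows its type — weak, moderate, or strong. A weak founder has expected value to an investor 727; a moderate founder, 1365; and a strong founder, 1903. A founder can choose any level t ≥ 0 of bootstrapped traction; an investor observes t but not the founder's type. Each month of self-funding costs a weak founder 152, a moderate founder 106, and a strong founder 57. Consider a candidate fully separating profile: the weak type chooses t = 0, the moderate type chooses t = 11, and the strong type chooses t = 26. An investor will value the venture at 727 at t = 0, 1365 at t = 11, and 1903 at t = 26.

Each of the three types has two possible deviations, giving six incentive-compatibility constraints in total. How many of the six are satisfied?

Weak (own payoff 727): to t=11 gives 1365 − 152×11 = -307 → no gain ✓; to t=26 gives 1903 − 152×26 = -2049 → no gain ✓.
Moderate (own payoff 1365 − 106×11 = 199): to t=0 gives 727 → profitable ✗; to t=26 gives 1903 − 106×26 = -853 → no gain ✓.
Strong (own payoff 1903 − 57×26 = 421): to t=0 gives 727 → profitable ✗; to t=11 gives 1365 − 57×11 = 738 → profitable ✗.
3 of the 6 constraints hold; not an equilibrium.

3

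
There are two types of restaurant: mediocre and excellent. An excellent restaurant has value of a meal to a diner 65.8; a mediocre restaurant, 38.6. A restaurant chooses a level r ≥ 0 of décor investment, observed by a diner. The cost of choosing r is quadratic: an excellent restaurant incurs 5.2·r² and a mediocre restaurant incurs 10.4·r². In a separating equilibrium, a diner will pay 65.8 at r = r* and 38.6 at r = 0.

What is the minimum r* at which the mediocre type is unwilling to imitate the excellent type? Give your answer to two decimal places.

1.62

The mediocre type at r = 0 receives 38.6; imitating at r* yields 65.8 − 10.4·r*².
Indifference: 38.6 = 65.8 − 10.4·r*², so r*² = (65.8 − 38.6) / 10.4 ≈ 2.6154.
r* = √2.6154 ≈ 1.62.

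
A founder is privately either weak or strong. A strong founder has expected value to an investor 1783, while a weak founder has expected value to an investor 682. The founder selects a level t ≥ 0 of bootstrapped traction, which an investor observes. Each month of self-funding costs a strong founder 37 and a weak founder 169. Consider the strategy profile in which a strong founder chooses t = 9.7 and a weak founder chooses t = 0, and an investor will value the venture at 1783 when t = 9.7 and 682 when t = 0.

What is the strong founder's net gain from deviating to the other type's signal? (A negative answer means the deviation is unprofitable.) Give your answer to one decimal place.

-742.1

Playing t = 9.7 the strong founder receives 1783 − 37 × 9.7 = 1424.1.
Deviating to t = 0 yields 682 instead.
Gain from deviating: 682 − 1424.1 = -742.1.
The gain is negative, so the strong type's incentive-compatibility constraint is satisfied.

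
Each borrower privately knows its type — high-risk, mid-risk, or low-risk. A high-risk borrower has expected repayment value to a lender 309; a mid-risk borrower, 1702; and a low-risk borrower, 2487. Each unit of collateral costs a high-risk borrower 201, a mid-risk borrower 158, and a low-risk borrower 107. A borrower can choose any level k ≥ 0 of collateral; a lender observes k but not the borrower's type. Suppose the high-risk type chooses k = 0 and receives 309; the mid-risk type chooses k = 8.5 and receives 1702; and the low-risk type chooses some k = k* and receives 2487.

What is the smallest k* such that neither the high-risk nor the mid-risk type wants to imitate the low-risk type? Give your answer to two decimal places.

13.47

High-risk type (on-path payoff 309) won't mimic when 309 ≥ 2487 − 201·k*, i.e. k* ≥ 10.84.
Mid-risk type (on-path payoff 1702 − 158×8.5 = 359) won't mimic when 359 ≥ 2487 − 158·k*, i.e. k* ≥ 13.47.
Both must hold, so k* = max(10.84, 13.47) = 13.47. The mid-risk type's constraint binds.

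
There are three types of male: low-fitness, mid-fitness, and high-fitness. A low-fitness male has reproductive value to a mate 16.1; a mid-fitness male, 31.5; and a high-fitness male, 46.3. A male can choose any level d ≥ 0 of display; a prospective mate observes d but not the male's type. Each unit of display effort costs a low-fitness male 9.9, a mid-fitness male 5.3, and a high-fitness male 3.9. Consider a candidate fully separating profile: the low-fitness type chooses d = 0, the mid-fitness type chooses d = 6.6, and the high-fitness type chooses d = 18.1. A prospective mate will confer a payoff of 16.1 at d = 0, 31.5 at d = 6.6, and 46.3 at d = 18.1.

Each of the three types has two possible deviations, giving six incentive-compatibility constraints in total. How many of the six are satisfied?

Low-fitness (own payoff 16.1): to d=6.6 gives 31.5 − 9.9×6.6 = -33.84 → no gain ✓; to d=18.1 gives 46.3 − 9.9×18.1 = -132.89 → no gain ✓.
High-fitness (own payoff 46.3 − 3.9×18.1 = -24.29): to d=0 gives 16.1 → profitable ✗; to d=6.6 gives 31.5 − 3.9×6.6 = 5.76 → profitable ✗.
Mid-fitness (own payoff 31.5 − 5.3×6.6 = -3.48): to d=0 gives 16.1 → profitable ✗; to d=18.1 gives 46.3 − 5.3×18.1 = -49.63 → no gain ✓.
3 of the 6 constraints hold; not an equilibrium.

3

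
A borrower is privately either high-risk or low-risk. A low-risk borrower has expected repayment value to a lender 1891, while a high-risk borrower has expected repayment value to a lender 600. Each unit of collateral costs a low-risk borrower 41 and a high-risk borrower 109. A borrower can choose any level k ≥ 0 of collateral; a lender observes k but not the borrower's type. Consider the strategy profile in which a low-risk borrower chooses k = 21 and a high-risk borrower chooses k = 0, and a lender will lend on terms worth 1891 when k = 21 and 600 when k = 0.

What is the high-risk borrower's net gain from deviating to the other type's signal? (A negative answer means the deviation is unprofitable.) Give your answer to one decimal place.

Playing k = 0 the high-risk borrower receives 600.
Deviating to k = 21 brings payment 1891 at cost 109 × 21 = 2289, netting -398.
Gain from deviating: -398 − 600 = -998.0.
The gain is negative, so the high-risk type's incentive-compatibility constraint is satisfied.

-998.0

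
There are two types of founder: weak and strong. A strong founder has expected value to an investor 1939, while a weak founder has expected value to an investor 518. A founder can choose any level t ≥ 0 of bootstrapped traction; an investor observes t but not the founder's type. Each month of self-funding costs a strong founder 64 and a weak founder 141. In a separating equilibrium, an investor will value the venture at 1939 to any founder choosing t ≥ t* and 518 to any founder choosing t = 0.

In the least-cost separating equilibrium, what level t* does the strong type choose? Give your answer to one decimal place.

10.1

A weak founder choosing t = 0 receives 518.
Imitating at t* instead would pay 1939 at cost 141·t*, netting 1939 − 141·t*.
Indifference: 518 = 1939 − 141·t*, so t* = (1939 − 518) / 141 ≈ 10.1.
At t* the weak type's incentive constraint just binds; the strong type strictly prefers t* since its per-unit cost is lower.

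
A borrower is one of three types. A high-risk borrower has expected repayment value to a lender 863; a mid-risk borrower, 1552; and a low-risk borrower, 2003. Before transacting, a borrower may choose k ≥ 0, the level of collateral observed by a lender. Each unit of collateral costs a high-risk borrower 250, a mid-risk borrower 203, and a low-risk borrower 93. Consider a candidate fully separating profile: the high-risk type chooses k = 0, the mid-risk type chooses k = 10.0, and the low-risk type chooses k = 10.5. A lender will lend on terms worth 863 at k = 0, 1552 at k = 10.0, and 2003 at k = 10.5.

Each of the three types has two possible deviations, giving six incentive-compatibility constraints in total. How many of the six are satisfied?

4

High-risk (own payoff 863): to k=10.0 gives 1552 − 250×10.0 = -948 → no gain ✓; to k=10.5 gives 2003 − 250×10.5 = -622 → no gain ✓.
Mid-risk (own payoff 1552 − 203×10.0 = -478): to k=0 gives 863 → profitable ✗; to k=10.5 gives 2003 − 203×10.5 = -128.5 → profitable ✗.
Low-risk (own payoff 2003 − 93×10.5 = 1026.5): to k=0 gives 863 → no gain ✓; to k=10.0 gives 1552 − 93×10.0 = 622 → no gain ✓.
4 of the 6 constraints hold; not an equilibrium.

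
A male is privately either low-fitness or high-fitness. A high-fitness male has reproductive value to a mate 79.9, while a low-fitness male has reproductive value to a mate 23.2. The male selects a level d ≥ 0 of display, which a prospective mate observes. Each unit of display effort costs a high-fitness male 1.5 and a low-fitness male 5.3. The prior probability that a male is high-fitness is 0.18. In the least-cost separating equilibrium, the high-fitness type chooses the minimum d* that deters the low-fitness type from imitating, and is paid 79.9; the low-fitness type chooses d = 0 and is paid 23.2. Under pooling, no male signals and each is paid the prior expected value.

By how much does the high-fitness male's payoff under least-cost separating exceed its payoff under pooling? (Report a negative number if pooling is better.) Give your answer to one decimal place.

Least-cost separating signal: d* solves 23.2 = 79.9 − 5.3·d*, so d* = (79.9 − 23.2)/5.3 ≈ 10.6981.
High-fitness type's separating payoff: 79.9 − 1.5 × d* = 79.9 − 1.5 × (79.9 − 23.2)/5.3 = 79.9 − 85.05/5.3 ≈ 63.853.
Pooling payoff: 0.18 × 79.9 + 0.82 × 23.2 = 33.406.
Difference: 63.853 − 33.406 = 30.447, i.e. 30.4 to one decimal place.
The high-fitness type prefers to separate.

30.4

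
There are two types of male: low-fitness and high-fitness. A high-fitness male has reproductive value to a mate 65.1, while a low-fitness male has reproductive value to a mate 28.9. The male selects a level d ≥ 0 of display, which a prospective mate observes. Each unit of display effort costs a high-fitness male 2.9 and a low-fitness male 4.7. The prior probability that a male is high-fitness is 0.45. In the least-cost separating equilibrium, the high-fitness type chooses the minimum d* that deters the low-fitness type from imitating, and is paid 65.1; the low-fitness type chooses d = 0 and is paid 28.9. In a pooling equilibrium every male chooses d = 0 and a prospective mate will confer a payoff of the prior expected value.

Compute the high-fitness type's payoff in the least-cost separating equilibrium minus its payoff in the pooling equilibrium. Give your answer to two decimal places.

Least-cost separating signal: d* solves 28.9 = 65.1 − 4.7·d*, so d* = (65.1 − 28.9)/4.7 ≈ 7.7021.
High-fitness type's separating payoff: 65.1 − 2.9 × d* = 65.1 − 2.9 × (65.1 − 28.9)/4.7 = 65.1 − 104.98/4.7 ≈ 42.7638.
Pooling payoff: 0.45 × 65.1 + 0.55 × 28.9 = 45.19.
Difference: 42.7638 − 45.19 = -2.4262, i.e. -2.43 to two decimal places.
The high-fitness type would prefer the pooling outcome.

-2.43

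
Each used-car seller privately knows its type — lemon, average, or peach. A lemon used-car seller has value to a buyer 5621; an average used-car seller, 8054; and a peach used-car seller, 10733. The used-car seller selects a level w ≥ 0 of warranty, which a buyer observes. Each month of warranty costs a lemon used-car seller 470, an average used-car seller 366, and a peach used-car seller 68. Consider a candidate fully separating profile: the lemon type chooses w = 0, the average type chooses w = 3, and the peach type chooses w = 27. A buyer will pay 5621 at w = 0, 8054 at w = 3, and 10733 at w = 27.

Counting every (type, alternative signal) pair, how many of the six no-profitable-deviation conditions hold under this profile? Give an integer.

5

Lemon (own payoff 5621): to w=3 gives 8054 − 470×3 = 6644 → profitable ✗; to w=27 gives 10733 − 470×27 = -1957 → no gain ✓.
Average (own payoff 8054 − 366×3 = 6956): to w=0 gives 5621 → no gain ✓; to w=27 gives 10733 − 366×27 = 851 → no gain ✓.
Peach (own payoff 10733 − 68×27 = 8897): to w=0 gives 5621 → no gain ✓; to w=3 gives 8054 − 68×3 = 7850 → no gain ✓.
5 of the 6 constraints hold; not an equilibrium.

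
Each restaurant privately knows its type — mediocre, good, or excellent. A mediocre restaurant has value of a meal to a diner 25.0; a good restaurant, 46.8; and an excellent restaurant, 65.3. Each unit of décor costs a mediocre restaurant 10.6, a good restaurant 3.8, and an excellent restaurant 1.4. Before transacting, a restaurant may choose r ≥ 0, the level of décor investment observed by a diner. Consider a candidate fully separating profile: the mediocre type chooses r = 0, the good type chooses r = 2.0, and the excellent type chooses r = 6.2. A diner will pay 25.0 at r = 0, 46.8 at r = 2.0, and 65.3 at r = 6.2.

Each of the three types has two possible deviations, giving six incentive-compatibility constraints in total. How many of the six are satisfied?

Good (own payoff 46.8 − 3.8×2.0 = 39.2): to r=0 gives 25.0 → no gain ✓; to r=6.2 gives 65.3 − 3.8×6.2 = 41.74 → profitable ✗.
Mediocre (own payoff 25.0): to r=2.0 gives 46.8 − 10.6×2.0 = 25.6 → profitable ✗; to r=6.2 gives 65.3 − 10.6×6.2 = -0.42 → no gain ✓.
Excellent (own payoff 65.3 − 1.4×6.2 = 56.62): to r=0 gives 25.0 → no gain ✓; to r=2.0 gives 46.8 − 1.4×2.0 = 44 → no gain ✓.
4 of the 6 constraints hold; not an equilibrium.

4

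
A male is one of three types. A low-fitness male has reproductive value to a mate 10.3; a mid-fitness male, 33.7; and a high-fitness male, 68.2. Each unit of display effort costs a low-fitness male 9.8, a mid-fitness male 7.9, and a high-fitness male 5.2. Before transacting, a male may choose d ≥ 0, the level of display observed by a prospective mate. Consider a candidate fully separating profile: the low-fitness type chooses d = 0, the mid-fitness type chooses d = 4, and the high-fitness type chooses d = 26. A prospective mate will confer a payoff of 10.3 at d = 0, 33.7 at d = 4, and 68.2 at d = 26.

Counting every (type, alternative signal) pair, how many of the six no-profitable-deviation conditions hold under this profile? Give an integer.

3

Mid-fitness (own payoff 33.7 − 7.9×4 = 2.1): to d=0 gives 10.3 → profitable ✗; to d=26 gives 68.2 − 7.9×26 = -137.2 → no gain ✓.
Low-fitness (own payoff 10.3): to d=4 gives 33.7 − 9.8×4 = -5.5 → no gain ✓; to d=26 gives 68.2 − 9.8×26 = -186.6 → no gain ✓.
High-fitness (own payoff 68.2 − 5.2×26 = -67): to d=0 gives 10.3 → profitable ✗; to d=4 gives 33.7 − 5.2×4 = 12.9 → profitable ✗.
3 of the 6 constraints hold; not an equilibrium.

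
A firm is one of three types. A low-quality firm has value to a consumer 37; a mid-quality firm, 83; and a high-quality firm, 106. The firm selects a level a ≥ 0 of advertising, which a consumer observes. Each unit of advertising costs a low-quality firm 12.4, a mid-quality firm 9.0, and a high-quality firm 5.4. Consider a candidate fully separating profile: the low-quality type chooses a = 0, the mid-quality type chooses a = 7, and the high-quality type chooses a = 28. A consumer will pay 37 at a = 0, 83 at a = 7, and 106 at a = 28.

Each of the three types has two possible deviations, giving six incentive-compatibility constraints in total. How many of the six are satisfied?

Mid-quality (own payoff 83 − 9.0×7 = 20): to a=0 gives 37 → profitable ✗; to a=28 gives 106 − 9.0×28 = -146 → no gain ✓.
High-quality (own payoff 106 − 5.4×28 = -45.2): to a=0 gives 37 → profitable ✗; to a=7 gives 83 − 5.4×7 = 45.2 → profitable ✗.
Low-quality (own payoff 37): to a=7 gives 83 − 12.4×7 = -3.8 → no gain ✓; to a=28 gives 106 − 12.4×28 = -241.2 → no gain ✓.
3 of the 6 constraints hold; not an equilibrium.

3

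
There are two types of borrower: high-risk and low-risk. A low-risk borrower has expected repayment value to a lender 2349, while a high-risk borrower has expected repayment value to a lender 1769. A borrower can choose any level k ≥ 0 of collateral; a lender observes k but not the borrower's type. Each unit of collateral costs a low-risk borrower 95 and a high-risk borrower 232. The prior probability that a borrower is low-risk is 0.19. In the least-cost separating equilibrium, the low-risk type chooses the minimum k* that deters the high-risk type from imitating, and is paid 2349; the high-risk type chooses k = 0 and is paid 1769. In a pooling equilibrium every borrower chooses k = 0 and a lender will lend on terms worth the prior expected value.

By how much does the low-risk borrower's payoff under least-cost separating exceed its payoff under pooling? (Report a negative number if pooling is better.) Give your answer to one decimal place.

232.3

Least-cost separating signal: k* solves 1769 = 2349 − 232·k*, so k* = (2349 − 1769)/232 = 2.5.
Low-risk type's separating payoff: 2349 − 95 × k* = 2349 − 95 × (2349 − 1769)/232 = 2349 − 55100/232 = 2111.5.
Pooling payoff: 0.19 × 2349 + 0.81 × 1769 = 1879.2.
Difference: 2111.5 − 1879.2 = 232.3.
The low-risk type prefers to separate.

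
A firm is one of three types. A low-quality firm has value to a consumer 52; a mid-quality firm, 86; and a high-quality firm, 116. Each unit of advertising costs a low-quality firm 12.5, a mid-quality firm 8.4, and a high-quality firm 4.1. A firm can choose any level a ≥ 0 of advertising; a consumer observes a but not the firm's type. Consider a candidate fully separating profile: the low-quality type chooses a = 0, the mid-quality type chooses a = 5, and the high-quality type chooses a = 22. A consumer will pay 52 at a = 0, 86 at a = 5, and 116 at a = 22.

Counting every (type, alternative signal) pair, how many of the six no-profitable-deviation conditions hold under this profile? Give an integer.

3

Mid-quality (own payoff 86 − 8.4×5 = 44): to a=0 gives 52 → profitable ✗; to a=22 gives 116 − 8.4×22 = -68.8 → no gain ✓.
High-quality (own payoff 116 − 4.1×22 = 25.8): to a=0 gives 52 → profitable ✗; to a=5 gives 86 − 4.1×5 = 65.5 → profitable ✗.
Low-quality (own payoff 52): to a=5 gives 86 − 12.5×5 = 23.5 → no gain ✓; to a=22 gives 116 − 12.5×22 = -159 → no gain ✓.
3 of the 6 constraints hold; not an equilibrium.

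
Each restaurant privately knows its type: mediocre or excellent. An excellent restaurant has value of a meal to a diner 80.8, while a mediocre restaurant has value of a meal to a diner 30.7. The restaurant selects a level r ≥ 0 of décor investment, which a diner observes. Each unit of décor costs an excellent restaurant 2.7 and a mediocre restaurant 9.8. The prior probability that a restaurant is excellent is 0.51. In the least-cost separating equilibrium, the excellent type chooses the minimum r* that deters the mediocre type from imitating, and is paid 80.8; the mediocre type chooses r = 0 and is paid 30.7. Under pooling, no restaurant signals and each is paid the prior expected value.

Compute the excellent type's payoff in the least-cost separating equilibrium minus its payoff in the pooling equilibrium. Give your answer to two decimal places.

10.75

Least-cost separating signal: r* solves 30.7 = 80.8 − 9.8·r*, so r* = (80.8 − 30.7)/9.8 ≈ 5.1122.
Excellent type's separating payoff: 80.8 − 2.7 × r* = 80.8 − 2.7 × (80.8 − 30.7)/9.8 = 80.8 − 135.27/9.8 ≈ 66.9969.
Pooling payoff: 0.51 × 80.8 + 0.49 × 30.7 = 56.251.
Difference: 66.9969 − 56.251 = 10.7459, i.e. 10.75 to two decimal places.
The excellent type prefers to separate.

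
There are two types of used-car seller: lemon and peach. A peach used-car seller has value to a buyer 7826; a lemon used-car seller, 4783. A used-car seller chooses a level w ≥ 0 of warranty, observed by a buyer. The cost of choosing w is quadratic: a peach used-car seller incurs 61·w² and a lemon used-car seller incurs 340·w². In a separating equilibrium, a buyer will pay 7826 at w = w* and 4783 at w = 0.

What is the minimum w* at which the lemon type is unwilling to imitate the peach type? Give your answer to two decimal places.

2.99

The lemon type at w = 0 receives 4783; imitating at w* yields 7826 − 340·w*².
Indifference: 4783 = 7826 − 340·w*², so w*² = (7826 − 4783) / 340 = 8.95.
w* = √8.95 ≈ 2.99.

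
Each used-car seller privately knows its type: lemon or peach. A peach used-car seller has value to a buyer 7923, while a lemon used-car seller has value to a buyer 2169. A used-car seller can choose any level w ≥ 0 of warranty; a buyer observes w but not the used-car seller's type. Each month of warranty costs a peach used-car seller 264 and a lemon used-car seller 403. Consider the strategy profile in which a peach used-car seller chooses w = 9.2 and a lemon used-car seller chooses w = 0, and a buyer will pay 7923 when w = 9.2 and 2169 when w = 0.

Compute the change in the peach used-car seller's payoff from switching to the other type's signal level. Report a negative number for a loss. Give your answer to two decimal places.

-3325.20

Playing w = 9.2 the peach used-car seller receives 7923 − 264 × 9.2 = 5494.2.
Deviating to w = 0 yields 2169 instead.
Gain from deviating: 2169 − 5494.2 = -3325.20.
The gain is negative, so the peach type's incentive-compatibility constraint is satisfied.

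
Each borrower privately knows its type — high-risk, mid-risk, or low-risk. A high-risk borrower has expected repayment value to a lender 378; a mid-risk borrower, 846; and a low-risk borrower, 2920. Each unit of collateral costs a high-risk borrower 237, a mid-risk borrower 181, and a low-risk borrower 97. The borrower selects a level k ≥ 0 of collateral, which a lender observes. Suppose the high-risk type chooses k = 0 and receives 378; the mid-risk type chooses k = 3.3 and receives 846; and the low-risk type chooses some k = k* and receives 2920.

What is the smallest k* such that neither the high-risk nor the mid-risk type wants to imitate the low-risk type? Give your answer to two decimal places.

High-risk type (on-path payoff 378) won't mimic when 378 ≥ 2920 − 237·k*, i.e. k* ≥ 10.73.
Mid-risk type (on-path payoff 846 − 181×3.3 = 248.7) won't mimic when 248.7 ≥ 2920 − 181·k*, i.e. k* ≥ 14.76.
Both must hold, so k* = max(10.73, 14.76) = 14.76. The mid-risk type's constraint binds.

14.76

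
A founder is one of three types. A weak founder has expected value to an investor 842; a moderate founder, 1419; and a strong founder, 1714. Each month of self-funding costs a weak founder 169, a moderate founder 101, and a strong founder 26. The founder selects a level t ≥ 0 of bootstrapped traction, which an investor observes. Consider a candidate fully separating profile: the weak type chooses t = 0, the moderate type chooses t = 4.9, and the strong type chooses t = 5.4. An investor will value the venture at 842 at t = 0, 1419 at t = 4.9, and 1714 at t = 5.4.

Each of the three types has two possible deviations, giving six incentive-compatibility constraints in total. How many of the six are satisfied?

Moderate (own payoff 1419 − 101×4.9 = 924.1): to t=0 gives 842 → no gain ✓; to t=5.4 gives 1714 − 101×5.4 = 1168.6 → profitable ✗.
Weak (own payoff 842): to t=4.9 gives 1419 − 169×4.9 = 590.9 → no gain ✓; to t=5.4 gives 1714 − 169×5.4 = 801.4 → no gain ✓.
Strong (own payoff 1714 − 26×5.4 = 1573.6): to t=0 gives 842 → no gain ✓; to t=4.9 gives 1419 − 26×4.9 = 1291.6 → no gain ✓.
5 of the 6 constraints hold; not an equilibrium.

5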